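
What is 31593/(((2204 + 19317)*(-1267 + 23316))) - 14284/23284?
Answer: -1694314622206/2762160715309 ≈ -0.61340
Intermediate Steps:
31593/(((2204 + 19317)*(-1267 + 23316))) - 14284/23284 = 31593/((21521*22049)) - 14284*1/23284 = 31593/474516529 - 3571/5821 = -1694314622206/2762160715309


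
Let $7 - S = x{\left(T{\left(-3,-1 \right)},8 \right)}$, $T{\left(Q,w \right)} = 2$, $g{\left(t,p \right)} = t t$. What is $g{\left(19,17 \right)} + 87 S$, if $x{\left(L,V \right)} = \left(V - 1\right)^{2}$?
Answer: $-3293$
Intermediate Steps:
$g{\left(t,p \right)} = t^{2}$
$x{\left(L,V \right)} = \left(-1 + V\right)^{2}$
$S = -42$ ($S = 7 - \left(-1 + 8\right)^{2} = 7 - 7^{2} = 7 - 49 = -42$)
$g{\left(19,17 \right)} + 87 S = 19^{2} + 87 \left(-42\right) = 361 - 3654 = -3293$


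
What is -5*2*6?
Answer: -60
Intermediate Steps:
-5*2*6 = -10*6 = -60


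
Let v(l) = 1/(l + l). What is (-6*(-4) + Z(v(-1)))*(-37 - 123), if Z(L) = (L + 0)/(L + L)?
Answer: -3920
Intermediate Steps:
v(l) = 1/(2*l)
Z(L) = ½ (Z(L) = L/((2*L)) = L*(1/(2*L)) = ½)
(-6*(-4) + Z(v(-1)))*(-37 - 123) = (-6*(-4) + ½)*(-37 - 123) = (24 + ½)*(-160) = (49/2)*(-160) = -3920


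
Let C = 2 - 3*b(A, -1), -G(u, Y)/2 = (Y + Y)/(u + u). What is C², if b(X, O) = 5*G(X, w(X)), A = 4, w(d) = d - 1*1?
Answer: 2401/4 ≈ 600.25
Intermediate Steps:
w(d) = -1 + d (w(d) = d - 1 = -1 + d)
G(u, Y) = -2*Y/u (G(u, Y) = -2*(Y + Y)/(u + u) = -2*2*Y/(2*u) = -2*2*Y*1/(2*u) = -2*Y/u)
b(X, O) = -10*(-1 + X)/X (b(X, O) = 5*(-2*(-1 + X)/X) = -10*(-1 + X)/X)
C = 49/2 (C = 2 - 3*(-10 + 10/4) = 2 - 3*(-10 + 10*(¼)) = 2 - 3*(-10 + 5/2) = 2 - 3*(-15/2) = 2 + 45/2 = 49/2 ≈ 24.500)
C² = (49/2)² = 2401/4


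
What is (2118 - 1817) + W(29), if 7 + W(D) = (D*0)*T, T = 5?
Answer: 294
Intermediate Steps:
W(D) = -7 (W(D) = -7 + (D*0)*5 = -7 + 0*5 = -7 + 0 = -7)
(2118 - 1817) + W(29) = (2118 - 1817) - 7 = 301 - 7 = 294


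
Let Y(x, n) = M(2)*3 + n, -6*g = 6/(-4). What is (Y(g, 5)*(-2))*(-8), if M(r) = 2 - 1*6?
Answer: -112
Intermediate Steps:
g = ¼ (g = -1/(-4) = -(-1)/4 = -⅙*(-3/2) = ¼ ≈ 0.25000)
M(r) = -4 (M(r) = 2 - 6 = -4)
Y(x, n) = -12 + n (Y(x, n) = -4*3 + n = -12 + n)
(Y(g, 5)*(-2))*(-8) = ((-12 + 5)*(-2))*(-8) = -7*(-2)*(-8) = 14*(-8) = -112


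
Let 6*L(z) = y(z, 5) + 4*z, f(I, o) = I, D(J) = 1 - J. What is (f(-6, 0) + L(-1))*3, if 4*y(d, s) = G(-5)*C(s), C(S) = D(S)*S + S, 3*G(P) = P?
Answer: -135/8 ≈ -16.875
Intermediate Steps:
G(P) = P/3
C(S) = S + S*(1 - S) (C(S) = (1 - S)*S + S = S*(1 - S) + S = S + S*(1 - S))
y(d, s) = -5*s*(2 - s)/12 (y(d, s) = (((⅓)*(-5))*(s*(2 - s)))/4 = (-5*s*(2 - s)/3)/4 = -5*s*(2 - s)/12)
L(z) = 25/24 + 2*z/3 (L(z) = ((5/12)*5*(-2 + 5) + 4*z)/6 = ((5/12)*5*3 + 4*z)/6 = (25/4 + 4*z)/6 = 25/24 + 2*z/3)
(f(-6, 0) + L(-1))*3 = (-6 + (25/24 + (⅔)*(-1)))*3 = (-6 + (25/24 - ⅔))*3 = (-6 + 3/8)*3 = -45/8*3 = -135/8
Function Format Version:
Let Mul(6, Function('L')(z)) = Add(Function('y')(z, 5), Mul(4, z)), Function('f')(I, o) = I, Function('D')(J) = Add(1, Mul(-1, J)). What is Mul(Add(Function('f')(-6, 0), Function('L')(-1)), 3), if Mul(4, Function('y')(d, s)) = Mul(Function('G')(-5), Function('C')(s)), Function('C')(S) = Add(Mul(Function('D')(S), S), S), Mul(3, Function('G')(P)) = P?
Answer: Rational(-135, 8) ≈ -16.875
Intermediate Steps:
Function('G')(P) = Mul(Rational(1, 3), P)
Function('C')(S) = Add(S, Mul(S, Add(1, Mul(-1, S)))) (Function('C')(S) = Add(Mul(Add(1, Mul(-1, S)), S), S) = Add(Mul(S, Add(1, Mul(-1, S))), S) = Add(S, Mul(S, Add(1, Mul(-1, S)))))
Function('y')(d, s) = Mul(Rational(-5, 12), s, Add(2, Mul(-1, s))) (Function('y')(d, s) = Mul(Rational(1, 4), Mul(Mul(Rational(1, 3), -5), Mul(s, Add(2, Mul(-1, s))))) = Mul(Rational(1, 4), Mul(Rational(-5, 3), Mul(s, Add(2, Mul(-1, s))))) = Mul(Rational(1, 4), Mul(Rational(-5, 3), s, Add(2, Mul(-1, s)))) = Mul(Rational(-5, 12), s, Add(2, Mul(-1, s))))
Function('L')(z) = Add(Rational(25, 24), Mul(Rational(2, 3), z)) (Function('L')(z) = Mul(Rational(1, 6), Add(Mul(Rational(5, 12), 5, Add(-2, 5)), Mul(4, z))) = Mul(Rational(1, 6), Add(Mul(Rational(5, 12), 5, 3), Mul(4, z))) = Mul(Rational(1, 6), Add(Rational(25, 4), Mul(4, z))) = Add(Rational(25, 24), Mul(Rational(2, 3), z)))
Mul(Add(Function('f')(-6, 0), Function('L')(-1)), 3) = Mul(Add(-6, Add(Rational(25, 24), Mul(Rational(2, 3), -1))), 3) = Mul(Add(-6, Add(Rational(25, 24), Rational(-2, 3))), 3) = Mul(Add(-6, Rational(3, 8)), 3) = Mul(Rational(-45, 8), 3) = Rational(-135, 8)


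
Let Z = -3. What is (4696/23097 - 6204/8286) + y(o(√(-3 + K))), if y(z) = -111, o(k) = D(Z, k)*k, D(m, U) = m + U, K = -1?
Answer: -3557959349/31896957 ≈ -111.55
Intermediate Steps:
D(m, U) = U + m
o(k) = k*(-3 + k) (o(k) = (k - 3)*k = (-3 + k)*k = k*(-3 + k))
(4696/23097 - 6204/8286) + y(o(√(-3 + K))) = (4696/23097 - 6204/8286) - 111 = (4696*(1/23097) - 6204*1/8286) - 111 = (4696/23097 - 1034/1381) - 111 = -17397122/31896957 - 111 = -3557959349/31896957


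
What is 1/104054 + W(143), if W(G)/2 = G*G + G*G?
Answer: 8511200985/104054 ≈ 81796.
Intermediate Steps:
W(G) = 4*G² (W(G) = 2*(G*G + G*G) = 2*(G² + G²) = 2*(2*G²) = 4*G²)
1/104054 + W(143) = 1/104054 + 4*143² = 1/104054 + 4*20449 = 1/104054 + 81796 = 8511200985/104054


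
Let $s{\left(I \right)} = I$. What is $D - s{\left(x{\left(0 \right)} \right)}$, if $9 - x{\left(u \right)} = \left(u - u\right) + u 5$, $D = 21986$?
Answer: $21977$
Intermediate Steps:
$x{\left(u \right)} = 9 - 5 u$ ($x{\left(u \right)} = 9 - \left(\left(u - u\right) + u 5\right) = 9 - \left(0 + 5 u\right) = 9 - 5 u$)
$D - s{\left(x{\left(0 \right)} \right)} = 21986 - \left(9 - 0\right) = 21986 - \left(9 + 0\right) = 21986 - 9 = 21977$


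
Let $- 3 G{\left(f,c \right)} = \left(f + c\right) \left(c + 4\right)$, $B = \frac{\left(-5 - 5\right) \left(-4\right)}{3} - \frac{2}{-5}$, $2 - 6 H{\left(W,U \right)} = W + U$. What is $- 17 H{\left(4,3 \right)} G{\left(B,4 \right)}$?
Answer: $- \frac{18088}{27} \approx -669.93$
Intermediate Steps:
$H{\left(W,U \right)} = \frac{1}{3} - \frac{U}{6} - \frac{W}{6}$ ($H{\left(W,U \right)} = \frac{1}{3} - \frac{W + U}{6} = \frac{1}{3} - \frac{U + W}{6} = \frac{1}{3} - \left(\frac{U}{6} + \frac{W}{6}\right) = \frac{1}{3} - \frac{U}{6} - \frac{W}{6}$)
$B = \frac{206}{15}$ ($B = \left(-5 - 5\right) \left(-4\right) \frac{1}{3} - - \frac{2}{5} = \left(-10\right) \left(-4\right) \frac{1}{3} + \frac{2}{5} = 40 \cdot \frac{1}{3} + \frac{2}{5} = \frac{40}{3} + \frac{2}{5} = \frac{206}{15} \approx 13.733$)
$G{\left(f,c \right)} = - \frac{\left(4 + c\right) \left(c + f\right)}{3}$ ($G{\left(f,c \right)} = - \frac{\left(f + c\right) \left(c + 4\right)}{3} = - \frac{\left(c + f\right) \left(4 + c\right)}{3} = - \frac{\left(4 + c\right) \left(c + f\right)}{3}$)
$- 17 H{\left(4,3 \right)} G{\left(B,4 \right)} = - 17 \left(\frac{1}{3} - \frac{1}{2} - \frac{2}{3}\right) \left(\left(- \frac{4}{3}\right) 4 - \frac{824}{45} - \frac{4^{2}}{3} - \frac{4}{3} \cdot \frac{206}{15}\right) = - 17 \left(\frac{1}{3} - \frac{1}{2} - \frac{2}{3}\right) \left(- \frac{16}{3} - \frac{824}{45} - \frac{16}{3} - \frac{824}{45}\right) = \left(-17\right) \left(- \frac{5}{6}\right) \left(- \frac{16}{3} - \frac{824}{45} - \frac{16}{3} - \frac{824}{45}\right) = \frac{85}{6} \left(- \frac{2128}{45}\right) = - \frac{18088}{27}$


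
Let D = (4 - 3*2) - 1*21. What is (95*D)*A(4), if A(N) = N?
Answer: -8740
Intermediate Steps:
D = -23 (D = (4 - 6) - 21 = -2 - 21 = -23)
(95*D)*A(4) = (95*(-23))*4 = -2185*4 = -8740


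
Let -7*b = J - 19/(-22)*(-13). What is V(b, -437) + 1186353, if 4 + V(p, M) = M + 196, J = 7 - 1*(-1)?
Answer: 1186108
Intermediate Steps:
J = 8 (J = 7 + 1 = 8)
b = 71/154 (b = -(8 - 19/(-22)*(-13))/7 = -(8 - 19*(-1/22)*(-13))/7 = -(8 + (19/22)*(-13))/7 = -(8 - 247/22)/7 = -⅐*(-71/22) = 71/154 ≈ 0.46104)
V(p, M) = 192 + M (V(p, M) = -4 + (M + 196) = -4 + (196 + M) = 192 + M)
V(b, -437) + 1186353 = (192 - 437) + 1186353 = -245 + 1186353 = 1186108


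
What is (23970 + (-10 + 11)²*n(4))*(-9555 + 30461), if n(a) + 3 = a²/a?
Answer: 501137726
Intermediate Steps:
n(a) = -3 + a (n(a) = -3 + a²/a = -3 + a)
(23970 + (-10 + 11)²*n(4))*(-9555 + 30461) = (23970 + (-10 + 11)²*(-3 + 4))*(-9555 + 30461) = (23970 + 1²*1)*20906 = (23970 + 1*1)*20906 = (23970 + 1)*20906 = 23971*20906 = 501137726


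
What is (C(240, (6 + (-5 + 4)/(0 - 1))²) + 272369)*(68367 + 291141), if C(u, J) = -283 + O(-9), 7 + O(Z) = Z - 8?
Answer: 97808465496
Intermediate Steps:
O(Z) = -15 + Z (O(Z) = -7 + (Z - 8) = -7 + (-8 + Z) = -15 + Z)
C(u, J) = -307 (C(u, J) = -283 + (-15 - 9) = -283 - 24 = -307)
(C(240, (6 + (-5 + 4)/(0 - 1))²) + 272369)*(68367 + 291141) = (-307 + 272369)*(68367 + 291141) = 272062*359508 = 97808465496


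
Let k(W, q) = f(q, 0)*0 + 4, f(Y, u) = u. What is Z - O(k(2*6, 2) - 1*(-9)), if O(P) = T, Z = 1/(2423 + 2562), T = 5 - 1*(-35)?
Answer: -199399/4985 ≈ -40.000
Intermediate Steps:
T = 40 (T = 5 + 35 = 40)
Z = 1/4985 ≈ 0.00020060
k(W, q) = 4 (k(W, q) = 0*0 + 4 = 0 + 4 = 4)
O(P) = 40
Z - O(k(2*6, 2) - 1*(-9)) = 1/4985 - 1*40 = 1/4985 - 40 = -199399/4985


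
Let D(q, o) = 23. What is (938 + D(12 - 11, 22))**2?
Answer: 923521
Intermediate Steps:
(938 + D(12 - 11, 22))**2 = (938 + 23)**2 = 961**2 = 923521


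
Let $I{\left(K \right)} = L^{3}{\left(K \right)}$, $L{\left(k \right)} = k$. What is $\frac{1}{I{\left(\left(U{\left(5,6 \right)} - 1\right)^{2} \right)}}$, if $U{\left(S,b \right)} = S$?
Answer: $\frac{1}{4096} \approx 0.00024414$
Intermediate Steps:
$I{\left(K \right)} = K^{3}$
$\frac{1}{I{\left(\left(U{\left(5,6 \right)} - 1\right)^{2} \right)}} = \frac{1}{\left(\left(5 - 1\right)^{2}\right)^{3}} = \frac{1}{\left(4^{2}\right)^{3}} = \frac{1}{16^{3}} = \frac{1}{4096}$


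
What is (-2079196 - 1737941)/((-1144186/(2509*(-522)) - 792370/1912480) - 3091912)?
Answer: 478052747126916624/387226553801995573 ≈ 1.2346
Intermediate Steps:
(-2079196 - 1737941)/((-1144186/(2509*(-522)) - 792370/1912480) - 3091912) = -3817137/((-1144186/(-1309698) - 792370*1/1912480) - 3091912) = -3817137/((-1144186*(-1/1309698) - 79237/191248) - 3091912) = -3817137/((572093/654849 - 79237/191248) - 3091912) = -3817137/(57523371851/125238561552 - 3091912) = -3817137/(-387226553801995573/125238561552) = -3817137*(-125238561552/387226553801995573) = 478052747126916624/387226553801995573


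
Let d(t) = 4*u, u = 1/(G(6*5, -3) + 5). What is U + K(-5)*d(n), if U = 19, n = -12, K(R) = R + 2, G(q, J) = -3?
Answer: 13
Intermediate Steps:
K(R) = 2 + R
u = ½ (u = 1/(-3 + 5) = 1/2 = ½ ≈ 0.50000)
d(t) = 2 (d(t) = 4*(½) = 2)
U + K(-5)*d(n) = 19 + (2 - 5)*2 = 19 - 3*2 = 19 - 6 = 13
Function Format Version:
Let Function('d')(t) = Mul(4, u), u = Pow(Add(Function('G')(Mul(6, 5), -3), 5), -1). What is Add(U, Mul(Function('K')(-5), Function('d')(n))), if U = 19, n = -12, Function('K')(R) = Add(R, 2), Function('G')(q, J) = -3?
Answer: 13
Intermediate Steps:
Function('K')(R) = Add(2, R)
u = Rational(1, 2) (u = Pow(Add(-3, 5), -1) = Pow(2, -1) = Rational(1, 2) ≈ 0.50000)
Function('d')(t) = 2 (Function('d')(t) = Mul(4, Rational(1, 2)) = 2)
Add(U, Mul(Function('K')(-5), Function('d')(n))) = Add(19, Mul(Add(2, -5), 2)) = Add(19, Mul(-3, 2)) = Add(19, -6) = 13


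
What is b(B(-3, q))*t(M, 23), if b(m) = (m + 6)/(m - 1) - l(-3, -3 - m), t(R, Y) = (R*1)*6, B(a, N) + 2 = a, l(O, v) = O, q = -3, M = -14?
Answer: -238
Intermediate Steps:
B(a, N) = -2 + a
t(R, Y) = 6*R (t(R, Y) = R*6 = 6*R)
b(m) = 3 + (6 + m)/(-1 + m) (b(m) = (m + 6)/(m - 1) - 1*(-3) = (6 + m)/(-1 + m) + 3 = 3 + (6 + m)/(-1 + m))
b(B(-3, q))*t(M, 23) = ((3 + 4*(-2 - 3))/(-1 + (-2 - 3)))*(6*(-14)) = ((3 + 4*(-5))/(-1 - 5))*(-84) = ((3 - 20)/(-6))*(-84) = -1/6*(-17)*(-84) = (17/6)*(-84) = -238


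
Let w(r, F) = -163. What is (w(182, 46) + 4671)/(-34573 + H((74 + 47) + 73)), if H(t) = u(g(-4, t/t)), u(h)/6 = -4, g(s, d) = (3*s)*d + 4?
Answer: -4508/34597 ≈ -0.13030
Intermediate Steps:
g(s, d) = 4 + 3*d*s (g(s, d) = 3*d*s + 4 = 4 + 3*d*s)
u(h) = -24 (u(h) = 6*(-4) = -24)
H(t) = -24
(w(182, 46) + 4671)/(-34573 + H((74 + 47) + 73)) = (-163 + 4671)/(-34573 - 24) = 4508/(-34597) = 4508*(-1/34597) = -4508/34597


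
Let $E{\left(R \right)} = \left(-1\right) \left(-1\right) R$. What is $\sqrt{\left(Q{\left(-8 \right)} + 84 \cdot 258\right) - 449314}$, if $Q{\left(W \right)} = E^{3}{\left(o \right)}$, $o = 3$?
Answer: $i \sqrt{427615} \approx 653.92 i$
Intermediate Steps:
$E{\left(R \right)} = R$ ($E{\left(R \right)} = 1 R = R$)
$Q{\left(W \right)} = 27$ ($Q{\left(W \right)} = 3^{3} = 27$)
$\sqrt{\left(Q{\left(-8 \right)} + 84 \cdot 258\right) - 449314} = \sqrt{\left(27 + 84 \cdot 258\right) - 449314} = \sqrt{\left(27 + 21672\right) - 449314} = \sqrt{21699 - 449314} = \sqrt{-427615} = i \sqrt{427615}$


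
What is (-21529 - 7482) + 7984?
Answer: -21027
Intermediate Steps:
(-21529 - 7482) + 7984 = -29011 + 7984 = -21027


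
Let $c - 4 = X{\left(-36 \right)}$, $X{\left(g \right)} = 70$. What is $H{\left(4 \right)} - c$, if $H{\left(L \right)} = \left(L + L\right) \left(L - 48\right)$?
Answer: $-426$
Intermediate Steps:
$H{\left(L \right)} = 2 L \left(-48 + L\right)$
$c = 74$ ($c = 4 + 70 = 74$)
$H{\left(4 \right)} - c = 2 \cdot 4 \left(-48 + 4\right) - 74 = 2 \cdot 4 \left(-44\right) - 74 = -352 - 74 = -426$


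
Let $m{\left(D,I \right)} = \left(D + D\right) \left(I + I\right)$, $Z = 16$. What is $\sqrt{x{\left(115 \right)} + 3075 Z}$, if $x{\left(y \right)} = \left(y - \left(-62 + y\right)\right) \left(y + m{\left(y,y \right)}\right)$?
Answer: $\sqrt{3336130} \approx 1826.5$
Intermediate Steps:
$m{\left(D,I \right)} = 4 D I$ ($m{\left(D,I \right)} = 2 D 2 I = 4 D I$)
$x{\left(y \right)} = 62 y + 248 y^{2}$ ($x{\left(y \right)} = \left(y - \left(-62 + y\right)\right) \left(y + 4 y y\right) = 62 \left(y + 4 y^{2}\right) = 62 y + 248 y^{2}$)
$\sqrt{x{\left(115 \right)} + 3075 Z} = \sqrt{62 \cdot 115 \left(1 + 4 \cdot 115\right) + 3075 \cdot 16} = \sqrt{62 \cdot 115 \left(1 + 460\right) + 49200} = \sqrt{62 \cdot 115 \cdot 461 + 49200} = \sqrt{3286930 + 49200} = \sqrt{3336130}$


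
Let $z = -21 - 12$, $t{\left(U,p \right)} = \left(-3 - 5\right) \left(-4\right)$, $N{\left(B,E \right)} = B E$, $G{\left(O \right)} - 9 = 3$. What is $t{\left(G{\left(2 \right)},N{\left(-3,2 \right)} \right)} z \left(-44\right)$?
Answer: $46464$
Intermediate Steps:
$G{\left(O \right)} = 12$ ($G{\left(O \right)} = 9 + 3 = 12$)
$t{\left(U,p \right)} = 32$ ($t{\left(U,p \right)} = \left(-8\right) \left(-4\right) = 32$)
$z = -33$
$t{\left(G{\left(2 \right)},N{\left(-3,2 \right)} \right)} z \left(-44\right) = 32 \left(-33\right) \left(-44\right) = \left(-1056\right) \left(-44\right) = 46464$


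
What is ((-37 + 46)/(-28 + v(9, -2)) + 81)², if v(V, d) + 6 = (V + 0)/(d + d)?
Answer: 137100681/21025 ≈ 6520.8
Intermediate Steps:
v(V, d) = -6 + V/(2*d) (v(V, d) = -6 + (V + 0)/(d + d) = -6 + V/((2*d)) = -6 + V*(1/(2*d)) = -6 + V/(2*d))
((-37 + 46)/(-28 + v(9, -2)) + 81)² = ((-37 + 46)/(-28 + (-6 + (½)*9/(-2))) + 81)² = (9/(-28 + (-6 + (½)*9*(-½))) + 81)² = (9/(-28 + (-6 - 9/4)) + 81)² = (9/(-28 - 33/4) + 81)² = (9/(-145/4) + 81)² = (9*(-4/145) + 81)² = (-36/145 + 81)² = (11709/145)² = 137100681/21025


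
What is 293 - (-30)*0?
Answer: 293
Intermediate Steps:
293 - (-30)*0 = 293 - 1*0 = 293 + 0 = 293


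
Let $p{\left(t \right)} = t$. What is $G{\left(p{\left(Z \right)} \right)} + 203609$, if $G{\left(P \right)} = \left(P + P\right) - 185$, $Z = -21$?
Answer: $203382$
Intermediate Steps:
$G{\left(P \right)} = -185 + 2 P$ ($G{\left(P \right)} = 2 P - 185 = -185 + 2 P$)
$G{\left(p{\left(Z \right)} \right)} + 203609 = \left(-185 + 2 \left(-21\right)\right) + 203609 = \left(-185 - 42\right) + 203609 = -227 + 203609 = 203382$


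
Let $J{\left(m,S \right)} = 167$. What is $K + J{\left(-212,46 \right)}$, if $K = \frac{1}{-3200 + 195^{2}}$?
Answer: $\frac{5815776}{34825} \approx 167.0$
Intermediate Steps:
$K = \frac{1}{34825}$ ($K = \frac{1}{-3200 + 38025} = \frac{1}{34825} \approx 2.8715 \cdot 10^{-5}$)
$K + J{\left(-212,46 \right)} = \frac{1}{34825} + 167 = \frac{5815776}{34825}$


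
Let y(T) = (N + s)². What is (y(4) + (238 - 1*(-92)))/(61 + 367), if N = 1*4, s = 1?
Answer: 355/428 ≈ 0.82944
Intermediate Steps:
N = 4
y(T) = 25 (y(T) = (4 + 1)² = 5² = 25)
(y(4) + (238 - 1*(-92)))/(61 + 367) = (25 + (238 - 1*(-92)))/(61 + 367) = (25 + (238 + 92))/428 = (25 + 330)*(1/428) = 355*(1/428) = 355/428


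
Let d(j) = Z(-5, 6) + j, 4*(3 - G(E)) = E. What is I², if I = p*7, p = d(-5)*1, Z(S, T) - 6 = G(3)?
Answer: 8281/16 ≈ 517.56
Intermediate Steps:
G(E) = 3 - E/4
Z(S, T) = 33/4 (Z(S, T) = 6 + (3 - ¼*3) = 6 + (3 - ¾) = 6 + 9/4 = 33/4)
d(j) = 33/4 + j
p = 13/4 (p = (33/4 - 5)*1 = (13/4)*1 = 13/4 ≈ 3.2500)
I = 91/4 (I = (13/4)*7 = 91/4 ≈ 22.750)
I² = (91/4)² = 8281/16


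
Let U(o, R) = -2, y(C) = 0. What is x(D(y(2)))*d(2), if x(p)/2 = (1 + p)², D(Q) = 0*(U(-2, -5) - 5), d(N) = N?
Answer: 4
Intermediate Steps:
D(Q) = 0 (D(Q) = 0*(-2 - 5) = 0*(-7) = 0)
x(p) = 2*(1 + p)²
x(D(y(2)))*d(2) = (2*(1 + 0)²)*2 = (2*1²)*2 = (2*1)*2 = 2*2 = 4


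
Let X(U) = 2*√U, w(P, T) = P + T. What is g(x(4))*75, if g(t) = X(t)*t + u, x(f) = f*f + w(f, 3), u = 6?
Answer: 450 + 3450*√23 ≈ 16996.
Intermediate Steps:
x(f) = 3 + f + f² (x(f) = f*f + (f + 3) = f² + (3 + f) = 3 + f + f²)
g(t) = 6 + 2*t^(3/2) (g(t) = (2*√t)*t + 6 = 2*t^(3/2) + 6 = 6 + 2*t^(3/2))
g(x(4))*75 = (6 + 2*(3 + 4 + 4²)^(3/2))*75 = (6 + 2*(3 + 4 + 16)^(3/2))*75 = (6 + 2*23^(3/2))*75 = (6 + 2*(23*√23))*75 = (6 + 46*√23)*75 = 450 + 3450*√23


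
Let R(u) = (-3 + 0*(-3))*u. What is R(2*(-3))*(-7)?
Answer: -126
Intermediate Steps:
R(u) = -3*u (R(u) = (-3 + 0)*u = -3*u)
R(2*(-3))*(-7) = -6*(-3)*(-7) = -3*(-6)*(-7) = 18*(-7) = -126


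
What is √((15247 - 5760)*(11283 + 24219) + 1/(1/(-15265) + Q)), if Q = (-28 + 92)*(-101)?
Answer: 127*√203315552000191369041/98672961 ≈ 18352.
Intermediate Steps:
Q = -6464 (Q = 64*(-101) = -6464)
√((15247 - 5760)*(11283 + 24219) + 1/(1/(-15265) + Q)) = √((15247 - 5760)*(11283 + 24219) + 1/(1/(-15265) - 6464)) = √(9487*35502 + 1/(-1/15265 - 6464)) = √(336807474 + 1/(-98672961/15265)) = √(336807474 - 15265/98672961) = √(33233790746495249/98672961) = 127*√203315552000191369041/98672961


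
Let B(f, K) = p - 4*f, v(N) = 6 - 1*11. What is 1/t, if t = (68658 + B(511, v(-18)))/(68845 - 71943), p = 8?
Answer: -1549/33311 ≈ -0.046501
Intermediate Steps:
v(N) = -5 (v(N) = 6 - 11 = -5)
B(f, K) = 8 - 4*f
t = -33311/1549 (t = (68658 + (8 - 4*511))/(68845 - 71943) = (68658 + (8 - 2044))/(-3098) = (68658 - 2036)*(-1/3098) = 66622*(-1/3098) = -33311/1549 ≈ -21.505)
1/t = 1/(-33311/1549) = -1549/33311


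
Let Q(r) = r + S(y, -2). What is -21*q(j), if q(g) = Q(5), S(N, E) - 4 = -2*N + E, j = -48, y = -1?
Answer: -189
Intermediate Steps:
S(N, E) = 4 + E - 2*N (S(N, E) = 4 + (-2*N + E) = 4 + (E - 2*N) = 4 + E - 2*N)
Q(r) = 4 + r (Q(r) = r + (4 - 2 - 2*(-1)) = r + (4 - 2 + 2) = r + 4 = 4 + r)
q(g) = 9 (q(g) = 4 + 5 = 9)
-21*q(j) = -21*9 = -189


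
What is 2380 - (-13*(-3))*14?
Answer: 1834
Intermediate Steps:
2380 - (-13*(-3))*14 = 2380 - 39*14 = 2380 - 1*546 = 2380 - 546 = 1834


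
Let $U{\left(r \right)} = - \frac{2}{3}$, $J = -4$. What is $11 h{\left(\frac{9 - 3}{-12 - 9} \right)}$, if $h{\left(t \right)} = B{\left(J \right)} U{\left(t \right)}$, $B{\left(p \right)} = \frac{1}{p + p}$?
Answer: $\frac{11}{12} \approx 0.91667$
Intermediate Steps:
$U{\left(r \right)} = - \frac{2}{3}$ ($U{\left(r \right)} = \left(-2\right) \frac{1}{3} = - \frac{2}{3}$)
$B{\left(p \right)} = \frac{1}{2 p}$
$h{\left(t \right)} = \frac{1}{12}$ ($h{\left(t \right)} = \frac{1}{2 \left(-4\right)} \left(- \frac{2}{3}\right) = \frac{1}{2} \left(- \frac{1}{4}\right) \left(- \frac{2}{3}\right) = \left(- \frac{1}{8}\right) \left(- \frac{2}{3}\right) = \frac{1}{12}$)
$11 h{\left(\frac{9 - 3}{-12 - 9} \right)} = 11 \cdot \frac{1}{12} = \frac{11}{12}$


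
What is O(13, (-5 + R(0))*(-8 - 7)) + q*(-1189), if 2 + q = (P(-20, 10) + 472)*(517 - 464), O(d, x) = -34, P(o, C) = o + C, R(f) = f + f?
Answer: -29111510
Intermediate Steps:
R(f) = 2*f
P(o, C) = C + o
q = 24484 (q = -2 + ((10 - 20) + 472)*(517 - 464) = -2 + (-10 + 472)*53 = -2 + 462*53 = -2 + 24486 = 24484)
O(13, (-5 + R(0))*(-8 - 7)) + q*(-1189) = -34 + 24484*(-1189) = -34 - 29111476 = -29111510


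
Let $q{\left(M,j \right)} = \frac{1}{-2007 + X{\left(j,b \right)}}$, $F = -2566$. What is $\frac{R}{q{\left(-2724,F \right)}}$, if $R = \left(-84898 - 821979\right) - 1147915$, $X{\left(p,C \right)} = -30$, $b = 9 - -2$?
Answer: $4185611304$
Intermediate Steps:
$b = 11$ ($b = 9 + 2 = 11$)
$q{\left(M,j \right)} = - \frac{1}{2037}$ ($q{\left(M,j \right)} = \frac{1}{-2007 - 30} = \frac{1}{-2037} = - \frac{1}{2037}$)
$R = -2054792$ ($R = -906877 - 1147915 = -2054792$)
$\frac{R}{q{\left(-2724,F \right)}} = - \frac{2054792}{- \frac{1}{2037}} = \left(-2054792\right) \left(-2037\right) = 4185611304$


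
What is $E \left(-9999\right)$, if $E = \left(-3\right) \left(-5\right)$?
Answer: $-149985$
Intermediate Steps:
$E = 15$
$E \left(-9999\right) = 15 \left(-9999\right) = -149985$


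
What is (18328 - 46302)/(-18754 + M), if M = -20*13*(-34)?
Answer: 13987/4957 ≈ 2.8217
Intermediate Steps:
M = 8840 (M = -260*(-34) = 8840)
(18328 - 46302)/(-18754 + M) = (18328 - 46302)/(-18754 + 8840) = -27974/(-9914) = -27974*(-1/9914) = 13987/4957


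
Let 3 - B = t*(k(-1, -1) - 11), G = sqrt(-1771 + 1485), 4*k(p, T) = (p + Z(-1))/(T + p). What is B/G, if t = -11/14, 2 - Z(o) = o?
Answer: 327*I*sqrt(286)/16016 ≈ 0.34528*I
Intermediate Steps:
Z(o) = 2 - o
t = -11/14 (t = -11*1/14 = -11/14 ≈ -0.78571)
k(p, T) = (3 + p)/(4*(T + p)) (k(p, T) = ((p + (2 - 1*(-1)))/(T + p))/4 = ((p + (2 + 1))/(T + p))/4 = ((p + 3)/(T + p))/4 = ((3 + p)/(T + p))/4 = (3 + p)/(4*(T + p)))
G = I*sqrt(286) (G = sqrt(-286) = I*sqrt(286) ≈ 16.912*I)
B = -327/56 (B = 3 - (-11)*((3 - 1)/(4*(-1 - 1)) - 11)/14 = 3 - (-11)*((1/4)*2/(-2) - 11)/14 = 3 - (-11)*((1/4)*(-1/2)*2 - 11)/14 = 3 - (-11)*(-1/4 - 11)/14 = 3 - (-11)*(-45)/(14*4) = 3 - 1*495/56 = 3 - 495/56 = -327/56 ≈ -5.8393)
B/G = -327*(-I*sqrt(286)/286)/56 = -(-327)*I*sqrt(286)/16016 = 327*I*sqrt(286)/16016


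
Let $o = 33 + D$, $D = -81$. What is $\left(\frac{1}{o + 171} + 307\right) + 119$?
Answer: $\frac{52399}{123} \approx 426.01$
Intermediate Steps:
$o = -48$ ($o = 33 - 81 = -48$)
$\left(\frac{1}{o + 171} + 307\right) + 119 = \left(\frac{1}{-48 + 171} + 307\right) + 119 = \left(\frac{1}{123} + 307\right) + 119 = \frac{37762}{123} + 119 = \frac{52399}{123}$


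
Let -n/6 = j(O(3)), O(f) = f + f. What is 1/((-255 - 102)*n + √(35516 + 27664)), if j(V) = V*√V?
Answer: 1/(18*(√195 + 714*√6)) ≈ 3.1514e-5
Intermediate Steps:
O(f) = 2*f
j(V) = V^(3/2)
n = -36*√6 (n = -6*6*√6 = -36*√6 ≈ -88.182)
1/((-255 - 102)*n + √(35516 + 27664)) = 1/((-255 - 102)*(-36*√6) + √(35516 + 27664)) = 1/(-(-12852)*√6 + √63180) = 1/(12852*√6 + 18*√195) = 1/(18*√195 + 12852*√6)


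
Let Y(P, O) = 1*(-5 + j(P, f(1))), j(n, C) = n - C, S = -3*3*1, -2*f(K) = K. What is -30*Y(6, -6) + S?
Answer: -54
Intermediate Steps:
f(K) = -K/2
S = -9 (S = -9*1 = -9)
Y(P, O) = -9/2 + P (Y(P, O) = 1*(-5 + (P - (-1)/2)) = 1*(-5 + (P - 1*(-1/2))) = 1*(-5 + (P + 1/2)) = 1*(-5 + (1/2 + P)) = 1*(-9/2 + P) = -9/2 + P)
-30*Y(6, -6) + S = -30*(-9/2 + 6) - 9 = -30*3/2 - 9 = -45 - 9 = -54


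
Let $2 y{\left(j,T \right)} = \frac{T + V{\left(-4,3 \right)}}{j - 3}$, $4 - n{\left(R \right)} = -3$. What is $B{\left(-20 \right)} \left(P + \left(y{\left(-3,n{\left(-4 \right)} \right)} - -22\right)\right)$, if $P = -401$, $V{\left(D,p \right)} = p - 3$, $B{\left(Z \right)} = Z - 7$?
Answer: $\frac{40995}{4} \approx 10249.0$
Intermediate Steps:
$n{\left(R \right)} = 7$ ($n{\left(R \right)} = 4 - -3 = 4 + 3 = 7$)
$B{\left(Z \right)} = -7 + Z$
$V{\left(D,p \right)} = -3 + p$
$y{\left(j,T \right)} = \frac{T}{2 \left(-3 + j\right)}$ ($y{\left(j,T \right)} = \frac{\left(T + \left(-3 + 3\right)\right) \frac{1}{j - 3}}{2} = \frac{\left(T + 0\right) \frac{1}{-3 + j}}{2} = \frac{T \frac{1}{-3 + j}}{2} = \frac{T}{2 \left(-3 + j\right)}$)
$B{\left(-20 \right)} \left(P + \left(y{\left(-3,n{\left(-4 \right)} \right)} - -22\right)\right) = \left(-7 - 20\right) \left(-401 + \left(\frac{1}{2} \cdot 7 \frac{1}{-3 - 3} - -22\right)\right) = - 27 \left(-401 + \left(\frac{1}{2} \cdot 7 \frac{1}{-6} + 22\right)\right) = - 27 \left(-401 + \left(\frac{1}{2} \cdot 7 \left(- \frac{1}{6}\right) + 22\right)\right) = - 27 \left(-401 + \left(- \frac{7}{12} + 22\right)\right) = - 27 \left(-401 + \frac{257}{12}\right) = \left(-27\right) \left(- \frac{4555}{12}\right) = \frac{40995}{4}$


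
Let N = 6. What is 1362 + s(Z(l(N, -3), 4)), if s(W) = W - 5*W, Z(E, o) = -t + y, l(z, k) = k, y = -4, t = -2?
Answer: 1370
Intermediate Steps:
Z(E, o) = -2 (Z(E, o) = -1*(-2) - 4 = 2 - 4 = -2)
s(W) = -4*W
1362 + s(Z(l(N, -3), 4)) = 1362 - 4*(-2) = 1362 + 8 = 1370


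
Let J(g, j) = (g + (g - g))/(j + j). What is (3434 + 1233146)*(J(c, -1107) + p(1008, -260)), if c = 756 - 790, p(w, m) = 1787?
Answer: 2446234707080/1107 ≈ 2.2098e+9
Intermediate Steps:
c = -34
J(g, j) = g/(2*j) (J(g, j) = (g + 0)/((2*j)) = g*(1/(2*j)) = g/(2*j))
(3434 + 1233146)*(J(c, -1107) + p(1008, -260)) = (3434 + 1233146)*((1/2)*(-34)/(-1107) + 1787) = 1236580*((1/2)*(-34)*(-1/1107) + 1787) = 1236580*(17/1107 + 1787) = 1236580*(1978226/1107) = 2446234707080/1107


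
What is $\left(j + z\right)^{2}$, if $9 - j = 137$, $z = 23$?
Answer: $11025$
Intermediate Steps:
$j = -128$ ($j = 9 - 137 = -128$)
$\left(j + z\right)^{2} = \left(-128 + 23\right)^{2} = \left(-105\right)^{2} = 11025$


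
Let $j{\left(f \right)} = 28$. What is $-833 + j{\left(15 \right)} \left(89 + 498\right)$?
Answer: $15603$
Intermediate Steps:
$-833 + j{\left(15 \right)} \left(89 + 498\right) = -833 + 28 \left(89 + 498\right) = -833 + 28 \cdot 587 = -833 + 16436 = 15603$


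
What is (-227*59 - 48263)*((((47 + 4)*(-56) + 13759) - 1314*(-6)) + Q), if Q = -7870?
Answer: -673098552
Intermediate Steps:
(-227*59 - 48263)*((((47 + 4)*(-56) + 13759) - 1314*(-6)) + Q) = (-227*59 - 48263)*((((47 + 4)*(-56) + 13759) - 1314*(-6)) - 7870) = (-13393 - 48263)*(((51*(-56) + 13759) + 7884) - 7870) = -61656*(((-2856 + 13759) + 7884) - 7870) = -61656*((10903 + 7884) - 7870) = -61656*(18787 - 7870) = -61656*10917 = -673098552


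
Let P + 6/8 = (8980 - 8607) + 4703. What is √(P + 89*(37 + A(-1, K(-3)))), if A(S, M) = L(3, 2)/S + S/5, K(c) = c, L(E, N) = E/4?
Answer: √828370/10 ≈ 91.015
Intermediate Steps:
L(E, N) = E/4 (L(E, N) = E*(¼) = E/4)
P = 20301/4 (P = -¾ + ((8980 - 8607) + 4703) = -¾ + (373 + 4703) = -¾ + 5076 = 20301/4 ≈ 5075.3)
A(S, M) = S/5 + 3/(4*S) (A(S, M) = ((¼)*3)/S + S/5 = 3/(4*S) + S*(⅕) = 3/(4*S) + S/5 = S/5 + 3/(4*S))
√(P + 89*(37 + A(-1, K(-3)))) = √(20301/4 + 89*(37 + ((⅕)*(-1) + (¾)/(-1)))) = √(20301/4 + 89*(37 + (-⅕ + (¾)*(-1)))) = √(20301/4 + 89*(37 + (-⅕ - ¾))) = √(20301/4 + 89*(37 - 19/20)) = √(20301/4 + 89*(721/20)) = √(20301/4 + 64169/20) = √(82837/10) = √828370/10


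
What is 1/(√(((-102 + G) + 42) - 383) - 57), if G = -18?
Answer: -57/3710 - I*√461/3710 ≈ -0.015364 - 0.0057873*I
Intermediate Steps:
1/(√(((-102 + G) + 42) - 383) - 57) = 1/(√(((-102 - 18) + 42) - 383) - 57) = 1/(√((-120 + 42) - 383) - 57) = 1/(√(-78 - 383) - 57) = 1/(√(-461) - 57) = 1/(I*√461 - 57) = 1/(-57 + I*√461)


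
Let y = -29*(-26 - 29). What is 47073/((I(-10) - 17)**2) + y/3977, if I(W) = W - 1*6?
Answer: 62982092/1443651 ≈ 43.627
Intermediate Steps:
y = 1595 (y = -29*(-55) = 1595)
I(W) = -6 + W (I(W) = W - 6 = -6 + W)
47073/((I(-10) - 17)**2) + y/3977 = 47073/(((-6 - 10) - 17)**2) + 1595/3977 = 47073/((-16 - 17)**2) + 1595*(1/3977) = 47073/((-33)**2) + 1595/3977 = 47073/1089 + 1595/3977 = 47073*(1/1089) + 1595/3977 = 15691/363 + 1595/3977 = 62982092/1443651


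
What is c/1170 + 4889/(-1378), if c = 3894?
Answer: -4541/20670 ≈ -0.21969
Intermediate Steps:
c/1170 + 4889/(-1378) = 3894/1170 + 4889/(-1378) = 3894*(1/1170) + 4889*(-1/1378) = 649/195 - 4889/1378 = -4541/20670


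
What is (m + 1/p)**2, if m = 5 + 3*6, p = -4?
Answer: 8281/16 ≈ 517.56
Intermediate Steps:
m = 23 (m = 5 + 18 = 23)
(m + 1/p)**2 = (23 + 1/(-4))**2 = (23 - 1/4)**2 = (91/4)**2 = 8281/16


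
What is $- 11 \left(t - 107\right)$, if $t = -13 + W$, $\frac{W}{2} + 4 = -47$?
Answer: $2442$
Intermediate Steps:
$W = -102$ ($W = -8 + 2 \left(-47\right) = -8 - 94 = -102$)
$t = -115$ ($t = -13 - 102 = -115$)
$- 11 \left(t - 107\right) = - 11 \left(-115 - 107\right) = \left(-11\right) \left(-222\right) = 2442$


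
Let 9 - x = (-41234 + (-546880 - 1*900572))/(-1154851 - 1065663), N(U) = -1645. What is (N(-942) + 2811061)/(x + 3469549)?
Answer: 3119173779912/3852100312063 ≈ 0.80973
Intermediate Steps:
x = 9247970/1110257 (x = 9 - (-41234 + (-546880 - 1*900572))/(-1154851 - 1065663) = 9 - (-41234 + (-546880 - 900572))/(-2220514) = 9 - (-41234 - 1447452)*(-1)/2220514 = 9 - (-1488686)*(-1)/2220514 = 9 - 1*744343/1110257 = 9 - 744343/1110257 = 9247970/1110257 ≈ 8.3296)
(N(-942) + 2811061)/(x + 3469549) = (-1645 + 2811061)/(9247970/1110257 + 3469549) = 2809416/(3852100312063/1110257) = 2809416*(1110257/3852100312063) = 3119173779912/3852100312063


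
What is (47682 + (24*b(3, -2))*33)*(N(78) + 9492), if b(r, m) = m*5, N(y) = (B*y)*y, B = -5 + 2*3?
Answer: 619332912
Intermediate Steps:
B = 1 (B = -5 + 6 = 1)
N(y) = y² (N(y) = (1*y)*y = y*y = y²)
b(r, m) = 5*m
(47682 + (24*b(3, -2))*33)*(N(78) + 9492) = (47682 + (24*(5*(-2)))*33)*(78² + 9492) = (47682 + (24*(-10))*33)*(6084 + 9492) = (47682 - 240*33)*15576 = (47682 - 7920)*15576 = 39762*15576 = 619332912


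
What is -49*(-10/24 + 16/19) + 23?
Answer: 491/228 ≈ 2.1535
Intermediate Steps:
-49*(-10/24 + 16/19) + 23 = -49*(-10*1/24 + 16*(1/19)) + 23 = -49*(-5/12 + 16/19) + 23 = -49*97/228 + 23 = -4753/228 + 23 = 491/228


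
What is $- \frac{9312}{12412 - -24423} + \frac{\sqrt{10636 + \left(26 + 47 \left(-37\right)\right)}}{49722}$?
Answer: $- \frac{9312}{36835} + \frac{\sqrt{8923}}{49722} \approx -0.2509$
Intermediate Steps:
$- \frac{9312}{12412 - -24423} + \frac{\sqrt{10636 + \left(26 + 47 \left(-37\right)\right)}}{49722} = - \frac{9312}{12412 + 24423} + \sqrt{10636 + \left(26 - 1739\right)} \frac{1}{49722} = - \frac{9312}{36835} + \sqrt{10636 - 1713} \cdot \frac{1}{49722} = \left(-9312\right) \frac{1}{36835} + \sqrt{8923} \cdot \frac{1}{49722} = - \frac{9312}{36835} + \frac{\sqrt{8923}}{49722}$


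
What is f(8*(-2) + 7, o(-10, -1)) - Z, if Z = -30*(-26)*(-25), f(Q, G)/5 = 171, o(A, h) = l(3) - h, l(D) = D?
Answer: 20355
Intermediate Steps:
o(A, h) = 3 - h
f(Q, G) = 855 (f(Q, G) = 5*171 = 855)
Z = -19500 (Z = 780*(-25) = -19500)
f(8*(-2) + 7, o(-10, -1)) - Z = 855 - 1*(-19500) = 855 + 19500 = 20355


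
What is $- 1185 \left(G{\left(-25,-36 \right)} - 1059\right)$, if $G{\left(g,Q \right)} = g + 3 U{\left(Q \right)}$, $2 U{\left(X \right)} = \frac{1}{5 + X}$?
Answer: $\frac{79645035}{62} \approx 1.2846 \cdot 10^{6}$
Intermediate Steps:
$U{\left(X \right)} = \frac{1}{2 \left(5 + X\right)}$
$G{\left(g,Q \right)} = g + \frac{3}{2 \left(5 + Q\right)}$ ($G{\left(g,Q \right)} = g + 3 \frac{1}{2 \left(5 + Q\right)} = g + \frac{3}{2 \left(5 + Q\right)}$)
$- 1185 \left(G{\left(-25,-36 \right)} - 1059\right) = - 1185 \left(\frac{\frac{3}{2} - 25 \left(5 - 36\right)}{5 - 36} - 1059\right) = - 1185 \left(\frac{\frac{3}{2} - -775}{-31} - 1059\right) = - 1185 \left(- \frac{\frac{3}{2} + 775}{31} - 1059\right) = - 1185 \left(\left(- \frac{1}{31}\right) \frac{1553}{2} - 1059\right) = - 1185 \left(- \frac{1553}{62} - 1059\right) = \left(-1185\right) \left(- \frac{67211}{62}\right) = \frac{79645035}{62}$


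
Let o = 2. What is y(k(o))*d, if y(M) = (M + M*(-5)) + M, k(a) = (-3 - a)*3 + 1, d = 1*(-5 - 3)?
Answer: -336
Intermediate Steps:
d = -8 (d = 1*(-8) = -8)
k(a) = -8 - 3*a (k(a) = (-9 - 3*a) + 1 = -8 - 3*a)
y(M) = -3*M (y(M) = (M - 5*M) + M = -4*M + M = -3*M)
y(k(o))*d = -3*(-8 - 3*2)*(-8) = -3*(-8 - 6)*(-8) = -3*(-14)*(-8) = 42*(-8) = -336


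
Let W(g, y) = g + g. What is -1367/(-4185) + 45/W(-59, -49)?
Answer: -27019/493830 ≈ -0.054713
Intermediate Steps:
W(g, y) = 2*g
-1367/(-4185) + 45/W(-59, -49) = -1367/(-4185) + 45/((2*(-59))) = -1367*(-1/4185) + 45/(-118) = 1367/4185 + 45*(-1/118) = 1367/4185 - 45/118 = -27019/493830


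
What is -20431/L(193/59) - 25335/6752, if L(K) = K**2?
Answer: -481148043287/251505248 ≈ -1913.1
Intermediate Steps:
-20431/L(193/59) - 25335/6752 = -20431/((193/59)**2) - 25335/6752 = -20431/37249/3481 - 25335/6752 = -20431*3481/37249 - 25335/6752 = -71120311/37249 - 25335/6752 = -481148043287/251505248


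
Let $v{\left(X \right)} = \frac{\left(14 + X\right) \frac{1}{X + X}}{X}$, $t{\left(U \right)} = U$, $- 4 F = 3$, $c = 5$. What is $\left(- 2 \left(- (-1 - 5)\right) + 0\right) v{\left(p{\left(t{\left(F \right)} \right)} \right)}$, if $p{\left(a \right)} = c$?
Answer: $- \frac{114}{25} \approx -4.56$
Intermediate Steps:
$F = - \frac{3}{4}$ ($F = \left(- \frac{1}{4}\right) 3 = - \frac{3}{4} \approx -0.75$)
$p{\left(a \right)} = 5$
$v{\left(X \right)} = \frac{14 + X}{2 X^{2}}$ ($v{\left(X \right)} = \frac{\left(14 + X\right) \frac{1}{2 X}}{X} = \frac{\frac{1}{2} \frac{1}{X} \left(14 + X\right)}{X} = \frac{14 + X}{2 X^{2}}$)
$\left(- 2 \left(- (-1 - 5)\right) + 0\right) v{\left(p{\left(t{\left(F \right)} \right)} \right)} = \left(- 2 \left(- (-1 - 5)\right) + 0\right) \frac{14 + 5}{2 \cdot 25} = \left(- 2 \left(\left(-1\right) \left(-6\right)\right) + 0\right) \frac{1}{2} \cdot \frac{1}{25} \cdot 19 = \left(\left(-2\right) 6 + 0\right) \frac{19}{50} = \left(-12 + 0\right) \frac{19}{50} = \left(-12\right) \frac{19}{50} = - \frac{114}{25}$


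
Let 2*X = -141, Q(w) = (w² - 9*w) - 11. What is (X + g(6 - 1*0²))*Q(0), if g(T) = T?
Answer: 1419/2 ≈ 709.50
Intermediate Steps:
Q(w) = -11 + w² - 9*w
X = -141/2 (X = (½)*(-141) = -141/2 ≈ -70.500)
(X + g(6 - 1*0²))*Q(0) = (-141/2 + (6 - 1*0²))*(-11 + 0² - 9*0) = (-141/2 + (6 - 1*0))*(-11 + 0 + 0) = (-141/2 + (6 + 0))*(-11) = (-141/2 + 6)*(-11) = -129/2*(-11) = 1419/2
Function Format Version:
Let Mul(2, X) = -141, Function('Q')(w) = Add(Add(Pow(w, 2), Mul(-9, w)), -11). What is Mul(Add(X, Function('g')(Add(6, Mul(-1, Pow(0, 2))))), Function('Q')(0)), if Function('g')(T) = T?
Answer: Rational(1419, 2) ≈ 709.50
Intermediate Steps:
Function('Q')(w) = Add(-11, Pow(w, 2), Mul(-9, w))
X = Rational(-141, 2) (X = Mul(Rational(1, 2), -141) = Rational(-141, 2) ≈ -70.500)
Mul(Add(X, Function('g')(Add(6, Mul(-1, Pow(0, 2))))), Function('Q')(0)) = Mul(Add(Rational(-141, 2), Add(6, Mul(-1, Pow(0, 2)))), Add(-11, Pow(0, 2), Mul(-9, 0))) = Mul(Add(Rational(-141, 2), Add(6, Mul(-1, 0))), Add(-11, 0, 0)) = Mul(Add(Rational(-141, 2), Add(6, 0)), -11) = Mul(Add(Rational(-141, 2), 6), -11) = Mul(Rational(-129, 2), -11) = Rational(1419, 2)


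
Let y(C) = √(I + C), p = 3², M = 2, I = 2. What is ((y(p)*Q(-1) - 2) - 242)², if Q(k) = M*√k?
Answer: 59492 - 976*I*√11 ≈ 59492.0 - 3237.0*I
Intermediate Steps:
p = 9
y(C) = √(2 + C)
Q(k) = 2*√k
((y(p)*Q(-1) - 2) - 242)² = ((√(2 + 9)*(2*√(-1)) - 2) - 242)² = ((√11*(2*I) - 2) - 242)² = ((2*I*√11 - 2) - 242)² = ((-2 + 2*I*√11) - 242)² = (-244 + 2*I*√11)²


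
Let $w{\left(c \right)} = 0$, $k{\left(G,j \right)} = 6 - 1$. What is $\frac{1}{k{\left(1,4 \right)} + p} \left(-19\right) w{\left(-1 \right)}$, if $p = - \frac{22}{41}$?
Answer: $0$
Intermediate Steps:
$k{\left(G,j \right)} = 5$ ($k{\left(G,j \right)} = 6 - 1 = 5$)
$p = - \frac{22}{41}$ ($p = \left(-22\right) \frac{1}{41} = - \frac{22}{41} \approx -0.53658$)
$\frac{1}{k{\left(1,4 \right)} + p} \left(-19\right) w{\left(-1 \right)} = \frac{1}{5 - \frac{22}{41}} \left(-19\right) 0 = \frac{1}{\frac{183}{41}} \left(-19\right) 0 = \frac{41}{183} \left(-19\right) 0 = \left(- \frac{779}{183}\right) 0 = 0$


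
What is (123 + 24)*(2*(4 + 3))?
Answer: 2058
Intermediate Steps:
(123 + 24)*(2*(4 + 3)) = 147*(2*7) = 147*14 = 2058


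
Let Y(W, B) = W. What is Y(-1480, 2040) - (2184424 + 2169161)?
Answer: -4355065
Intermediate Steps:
Y(-1480, 2040) - (2184424 + 2169161) = -1480 - (2184424 + 2169161) = -1480 - 1*4353585 = -1480 - 4353585 = -4355065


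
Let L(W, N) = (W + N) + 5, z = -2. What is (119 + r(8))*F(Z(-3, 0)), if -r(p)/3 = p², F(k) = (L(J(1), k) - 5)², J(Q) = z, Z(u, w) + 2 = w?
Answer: -1168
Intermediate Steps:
Z(u, w) = -2 + w
J(Q) = -2
L(W, N) = 5 + N + W (L(W, N) = (N + W) + 5 = 5 + N + W)
F(k) = (-2 + k)² (F(k) = ((5 + k - 2) - 5)² = ((3 + k) - 5)² = (-2 + k)²)
r(p) = -3*p²
(119 + r(8))*F(Z(-3, 0)) = (119 - 3*8²)*(-2 + (-2 + 0))² = (119 - 3*64)*(-2 - 2)² = (119 - 192)*(-4)² = -73*16 = -1168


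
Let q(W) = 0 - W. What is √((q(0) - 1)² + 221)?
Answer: √222 ≈ 14.900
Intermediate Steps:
q(W) = -W
√((q(0) - 1)² + 221) = √((-1*0 - 1)² + 221) = √((0 - 1)² + 221) = √((-1)² + 221) = √(1 + 221) = √222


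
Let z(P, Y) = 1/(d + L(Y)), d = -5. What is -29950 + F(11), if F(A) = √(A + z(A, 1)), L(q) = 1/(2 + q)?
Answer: -29950 + √2114/14 ≈ -29947.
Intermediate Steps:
z(P, Y) = 1/(-5 + 1/(2 + Y))
F(A) = √(-3/14 + A) (F(A) = √(A + (-2 - 1*1)/(9 + 5*1)) = √(A + (-2 - 1)/(9 + 5)) = √(A - 3/14) = √(-3/14 + A))
-29950 + F(11) = -29950 + √(-42 + 196*11)/14 = -29950 + √(-42 + 2156)/14 = -29950 + √2114/14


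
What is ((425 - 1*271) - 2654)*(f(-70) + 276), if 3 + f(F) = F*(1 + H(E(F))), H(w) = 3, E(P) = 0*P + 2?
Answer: 17500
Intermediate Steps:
E(P) = 2 (E(P) = 0 + 2 = 2)
f(F) = -3 + 4*F (f(F) = -3 + F*(1 + 3) = -3 + F*4 = -3 + 4*F)
((425 - 1*271) - 2654)*(f(-70) + 276) = ((425 - 1*271) - 2654)*((-3 + 4*(-70)) + 276) = ((425 - 271) - 2654)*((-3 - 280) + 276) = (154 - 2654)*(-283 + 276) = -2500*(-7) = 17500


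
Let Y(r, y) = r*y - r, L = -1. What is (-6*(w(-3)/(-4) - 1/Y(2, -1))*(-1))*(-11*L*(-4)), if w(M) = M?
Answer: -264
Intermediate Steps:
Y(r, y) = -r + r*y
(-6*(w(-3)/(-4) - 1/Y(2, -1))*(-1))*(-11*L*(-4)) = (-6*(-3/(-4) - 1/(2*(-1 - 1)))*(-1))*(-11*(-1)*(-4)) = (-6*(-3*(-¼) - 1/(2*(-2)))*(-1))*(11*(-4)) = (-6*(¾ - 1/(-4))*(-1))*(-44) = (-6*(¾ - 1*(-¼))*(-1))*(-44) = (-6*(¾ + ¼)*(-1))*(-44) = (-6*1*(-1))*(-44) = -6*(-1)*(-44) = 6*(-44) = -264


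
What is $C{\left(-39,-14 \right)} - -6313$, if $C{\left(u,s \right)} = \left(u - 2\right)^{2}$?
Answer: $7994$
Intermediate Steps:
$C{\left(u,s \right)} = \left(-2 + u\right)^{2}$
$C{\left(-39,-14 \right)} - -6313 = \left(-2 - 39\right)^{2} - -6313 = \left(-41\right)^{2} + 6313 = 1681 + 6313 = 7994$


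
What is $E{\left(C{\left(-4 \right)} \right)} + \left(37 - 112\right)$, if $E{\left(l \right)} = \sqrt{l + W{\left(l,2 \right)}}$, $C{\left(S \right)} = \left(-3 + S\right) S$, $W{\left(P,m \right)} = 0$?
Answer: $-75 + 2 \sqrt{7} \approx -69.708$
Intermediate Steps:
$C{\left(S \right)} = S \left(-3 + S\right)$
$E{\left(l \right)} = \sqrt{l}$ ($E{\left(l \right)} = \sqrt{l + 0} = \sqrt{l}$)
$E{\left(C{\left(-4 \right)} \right)} + \left(37 - 112\right) = \sqrt{- 4 \left(-3 - 4\right)} + \left(37 - 112\right) = \sqrt{\left(-4\right) \left(-7\right)} - 75 = \sqrt{28} - 75 = 2 \sqrt{7} - 75 = -75 + 2 \sqrt{7}$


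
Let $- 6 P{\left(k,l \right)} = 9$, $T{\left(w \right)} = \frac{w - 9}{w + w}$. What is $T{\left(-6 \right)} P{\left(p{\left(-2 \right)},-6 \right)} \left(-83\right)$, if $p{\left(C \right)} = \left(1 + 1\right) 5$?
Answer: $\frac{1245}{8} \approx 155.63$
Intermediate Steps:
$p{\left(C \right)} = 10$ ($p{\left(C \right)} = 2 \cdot 5 = 10$)
$T{\left(w \right)} = \frac{-9 + w}{2 w}$
$P{\left(k,l \right)} = - \frac{3}{2}$ ($P{\left(k,l \right)} = \left(- \frac{1}{6}\right) 9 = - \frac{3}{2}$)
$T{\left(-6 \right)} P{\left(p{\left(-2 \right)},-6 \right)} \left(-83\right) = \frac{-9 - 6}{2 \left(-6\right)} \left(- \frac{3}{2}\right) \left(-83\right) = \frac{1}{2} \left(- \frac{1}{6}\right) \left(-15\right) \left(- \frac{3}{2}\right) \left(-83\right) = \frac{5}{4} \left(- \frac{3}{2}\right) \left(-83\right) = \left(- \frac{15}{8}\right) \left(-83\right) = \frac{1245}{8}$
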